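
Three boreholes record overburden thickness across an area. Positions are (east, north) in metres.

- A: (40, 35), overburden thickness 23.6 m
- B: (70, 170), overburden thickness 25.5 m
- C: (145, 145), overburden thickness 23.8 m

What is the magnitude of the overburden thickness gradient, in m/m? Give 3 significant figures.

With d = a·x + b·y + c and A as origin, the differences give:
  30·a + 135·b = +1.9
  105·a + 110·b = +0.2
Eliminate b (×110 and ×135, subtract): -10875·a = 182.00 → a = ∂d/∂x = -0.01674
Back-substitute: b = ∂d/∂y = +0.01779.
|∇f| = √(-0.01674² + 0.01779²) = 0.02443 m/m

0.0244 m/m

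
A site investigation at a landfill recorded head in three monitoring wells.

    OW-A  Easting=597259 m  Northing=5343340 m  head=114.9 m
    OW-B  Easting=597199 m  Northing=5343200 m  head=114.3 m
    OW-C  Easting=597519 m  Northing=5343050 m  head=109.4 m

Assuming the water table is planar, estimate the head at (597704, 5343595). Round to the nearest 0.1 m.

112.3 m

Differences from OW-A: to OW-B (Δx, Δy, Δh) = (-60, -140, -0.6); to OW-C = (260, -290, -5.5).
Solve a·Δx + b·Δy = Δh: det = (-60)·(-290) − 260·(-140) = 53800.
∂h/∂x = [(-0.6)·(-290) − (-5.5)·(-140)] / 53800 = -0.01108
∂h/∂y = [(-60)·(-5.5) − 260·(-0.6)] / 53800 = +0.009033
h(597704, 5343595) = 114.9 + (-0.01108)·(445) + (+0.009033)·(255) = 114.9 -4.930 +2.304 = 112.274 m.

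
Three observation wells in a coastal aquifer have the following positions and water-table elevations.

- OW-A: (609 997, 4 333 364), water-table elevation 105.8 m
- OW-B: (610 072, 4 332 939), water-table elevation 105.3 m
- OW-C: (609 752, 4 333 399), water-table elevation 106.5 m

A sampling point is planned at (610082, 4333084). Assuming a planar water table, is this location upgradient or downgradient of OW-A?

Differences from OW-A: to OW-B (Δx, Δy, Δh) = (75, -425, -0.5); to OW-C = (-245, 35, +0.7).
Determinant of the coordinate differences = 75·35 − (-245)·(-425) = -101500.
∂h/∂x = [(-0.5)·35 − (+0.7)·(-425)] / -101500 = -0.002759
∂h/∂y = [75·(+0.7) − (-245)·(-0.5)] / -101500 = +0.0006897
Head at (610082, 4333084) = 105.8 + (-0.002759)·(85) + (+0.0006897)·(-280) = 105.37 m.
That is lower than the 105.8 m at OW-A, so the point is downgradient.

downgradient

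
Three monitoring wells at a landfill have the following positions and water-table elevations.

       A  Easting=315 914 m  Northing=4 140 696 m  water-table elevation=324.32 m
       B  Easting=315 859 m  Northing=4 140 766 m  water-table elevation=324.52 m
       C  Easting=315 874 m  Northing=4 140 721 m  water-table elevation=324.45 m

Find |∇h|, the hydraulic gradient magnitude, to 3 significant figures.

0.00294

With h = a·x + b·y + c and A as origin, the differences give:
  (-55)·a + 70·b = +0.20
  (-40)·a + 25·b = +0.13
Eliminate b (×25 and ×70, subtract): 1425·a = -4.100 → a = ∂h/∂x = -0.002877
Back-substitute: b = ∂h/∂y = +0.0005965.
|∇h| = √(-0.002877² + 0.0005965²) = 0.002938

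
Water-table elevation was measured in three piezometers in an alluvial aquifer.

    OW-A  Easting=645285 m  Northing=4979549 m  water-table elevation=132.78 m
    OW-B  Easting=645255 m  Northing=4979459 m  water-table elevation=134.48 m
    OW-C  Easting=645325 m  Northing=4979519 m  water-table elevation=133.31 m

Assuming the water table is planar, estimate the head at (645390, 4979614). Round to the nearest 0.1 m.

Three-point gradient (reference OW-A): Δ to OW-B = (-30, -90, +1.70), Δ to OW-C = (40, -30, +0.53).
∂h/∂x = -0.0007333, ∂h/∂y = -0.01864 (det = 4500).
h(645390, 4979614) = 132.78 + (-0.0007333)·(105) + (-0.01864)·(65) = 132.78 -0.077 -1.212 = 131.491 m.

131.5 m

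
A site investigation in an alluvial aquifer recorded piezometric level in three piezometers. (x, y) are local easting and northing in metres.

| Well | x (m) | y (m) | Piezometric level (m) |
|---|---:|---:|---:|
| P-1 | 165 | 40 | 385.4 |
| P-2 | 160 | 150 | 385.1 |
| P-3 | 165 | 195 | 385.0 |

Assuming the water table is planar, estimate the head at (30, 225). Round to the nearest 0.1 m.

384.5 m

Differences from P-1: to P-2 (Δx, Δy, Δh) = (-5, 110, -0.3); to P-3 = (0, 155, -0.4).
Solve a·Δx + b·Δy = Δh: det = (-5)·155 − 0·110 = -775.
∂h/∂x = [(-0.3)·155 − (-0.4)·110] / -775 = +0.003226
∂h/∂y = [(-5)·(-0.4) − 0·(-0.3)] / -775 = -0.002581
h(30, 225) = 385.4 + (+0.003226)·(-135) + (-0.002581)·(185) = 385.4 -0.435 -0.477 = 384.487 m.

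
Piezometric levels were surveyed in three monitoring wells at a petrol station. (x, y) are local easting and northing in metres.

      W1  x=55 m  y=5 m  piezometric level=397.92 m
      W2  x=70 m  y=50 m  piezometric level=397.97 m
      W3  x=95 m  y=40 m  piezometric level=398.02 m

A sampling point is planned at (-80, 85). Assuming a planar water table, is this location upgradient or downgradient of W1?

downgradient

With h = a·x + b·y + c and W1 as origin, the differences give:
  15·a + 45·b = +0.05
  40·a + 35·b = +0.10
Eliminate b (×35 and ×45, subtract): -1275·a = -2.750 → a = ∂h/∂x = +0.002157
Back-substitute: b = ∂h/∂y = +0.0003922.
Head at (-80, 85) = 397.92 + (+0.002157)·(-135) + (+0.0003922)·(80) = 397.66 m.
That is lower than the 397.92 m at W1, so the point is downgradient.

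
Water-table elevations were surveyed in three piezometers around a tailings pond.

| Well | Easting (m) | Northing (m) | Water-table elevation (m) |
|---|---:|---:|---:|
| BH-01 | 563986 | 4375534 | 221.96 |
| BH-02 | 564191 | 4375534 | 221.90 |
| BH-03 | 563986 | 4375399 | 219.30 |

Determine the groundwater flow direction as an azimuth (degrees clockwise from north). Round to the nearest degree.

179°

∂h/∂x = (221.90 − 221.96) / (564191 − 563986) = -0.0002927
∂h/∂y = (219.30 − 221.96) / (4375399 − 4375534) = +0.01970
Flow direction (−∇h) has components (+0.0002927 E, -0.01970 N).
Azimuth = atan2(E, N) = atan2(+0.0002927, -0.01970) = 179.1° ≈ 179°.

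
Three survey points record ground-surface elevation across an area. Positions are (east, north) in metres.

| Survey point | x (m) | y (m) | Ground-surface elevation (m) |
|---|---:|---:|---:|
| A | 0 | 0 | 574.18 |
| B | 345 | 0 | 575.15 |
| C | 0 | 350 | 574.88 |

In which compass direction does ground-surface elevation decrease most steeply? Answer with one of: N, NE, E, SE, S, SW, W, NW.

∂z/∂x = (575.15 − 574.18) / (345 − 0) = +0.002812
∂z/∂y = (574.88 − 574.18) / (350 − 0) = +0.002000
Steepest decrease is along −∇f = (-0.002812 E, -0.002000 N) → southwest.

SW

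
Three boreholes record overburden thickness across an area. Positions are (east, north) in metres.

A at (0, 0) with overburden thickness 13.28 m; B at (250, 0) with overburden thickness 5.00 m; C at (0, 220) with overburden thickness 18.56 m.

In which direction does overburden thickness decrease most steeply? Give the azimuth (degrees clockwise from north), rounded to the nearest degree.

∂d/∂x = (5.00 − 13.28) / (250 − 0) = -0.03312
∂d/∂y = (18.56 − 13.28) / (220 − 0) = +0.02400
Steepest decrease is along −∇f: components (+0.03312 E, -0.02400 N).
Azimuth = atan2(+0.03312, -0.02400) = 125.9° ≈ 126°.

126°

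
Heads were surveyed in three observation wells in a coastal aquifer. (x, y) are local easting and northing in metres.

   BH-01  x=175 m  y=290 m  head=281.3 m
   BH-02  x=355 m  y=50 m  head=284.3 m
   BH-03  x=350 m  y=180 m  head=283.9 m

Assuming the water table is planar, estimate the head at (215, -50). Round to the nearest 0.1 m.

282.7 m

Differences from BH-01: to BH-02 (Δx, Δy, Δh) = (180, -240, +3.0); to BH-03 = (175, -110, +2.6).
Solve a·Δx + b·Δy = Δh: det = 180·(-110) − 175·(-240) = 22200.
∂h/∂x = [(+3.0)·(-110) − (+2.6)·(-240)] / 22200 = +0.01324
∂h/∂y = [180·(+2.6) − 175·(+3.0)] / 22200 = -0.002568
h(215, -50) = 281.3 + (+0.01324)·(40) + (-0.002568)·(-340) = 281.3 +0.530 +0.873 = 282.703 m.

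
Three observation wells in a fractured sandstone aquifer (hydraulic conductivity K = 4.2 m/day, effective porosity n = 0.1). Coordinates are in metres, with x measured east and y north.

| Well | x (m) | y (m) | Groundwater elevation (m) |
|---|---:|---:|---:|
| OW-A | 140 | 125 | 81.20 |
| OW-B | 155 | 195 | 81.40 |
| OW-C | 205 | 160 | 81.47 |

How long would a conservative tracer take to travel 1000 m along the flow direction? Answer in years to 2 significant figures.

18 years

Taking OW-A as reference: OW-B−OW-A = (15, 70, +0.20); OW-C−OW-A = (65, 35, +0.27).
Determinant of the coordinate differences = 15·35 − 65·70 = -4025.
∂h/∂x = [(+0.20)·35 − (+0.27)·70] / -4025 = +0.002957
∂h/∂y = [15·(+0.27) − 65·(+0.20)] / -4025 = +0.002224
|∇h| = √(0.002957² + 0.002224²) = 0.0037
Seepage velocity v = K·i/n = 4.2 × 0.0037 / 0.1 = 0.1554 m/day.
t = 1000 / 0.1554 = 6435 days = 17.6 years.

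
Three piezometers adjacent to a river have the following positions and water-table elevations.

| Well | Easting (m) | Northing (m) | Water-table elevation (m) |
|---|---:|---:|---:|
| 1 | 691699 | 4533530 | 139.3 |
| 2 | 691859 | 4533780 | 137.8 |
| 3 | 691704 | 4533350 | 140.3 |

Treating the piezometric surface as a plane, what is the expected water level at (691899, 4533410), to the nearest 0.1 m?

139.8 m

With h = a·x + b·y + c and 1 as origin, the differences give:
  160·a + 250·b = -1.5
  5·a + (-180)·b = +1.0
Eliminate b (×(-180) and ×250, subtract): -30050·a = 20.00 → a = ∂h/∂x = -0.0006656
Back-substitute: b = ∂h/∂y = -0.005574.
h(691899, 4533410) = 139.3 + (-0.0006656)·(200) + (-0.005574)·(-120) = 139.3 -0.133 +0.669 = 139.836 m.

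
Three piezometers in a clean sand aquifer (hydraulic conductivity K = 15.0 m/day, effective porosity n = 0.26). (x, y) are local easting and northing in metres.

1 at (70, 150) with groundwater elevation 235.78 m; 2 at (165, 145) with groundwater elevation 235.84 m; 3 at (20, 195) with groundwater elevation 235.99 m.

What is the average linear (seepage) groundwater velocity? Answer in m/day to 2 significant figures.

With h = a·x + b·y + c and 1 as origin, the differences give:
  95·a + (-5)·b = +0.06
  (-50)·a + 45·b = +0.21
Eliminate b (×45 and ×(-5), subtract): 4025·a = 3.750 → a = ∂h/∂x = +0.0009317
Back-substitute: b = ∂h/∂y = +0.005702.
|∇h| = √(0.0009317² + 0.005702²) = 0.005778
Seepage velocity v = K·i/n = 15.0 × 0.005778 / 0.26 = 0.3333 m/day.

0.33 m/day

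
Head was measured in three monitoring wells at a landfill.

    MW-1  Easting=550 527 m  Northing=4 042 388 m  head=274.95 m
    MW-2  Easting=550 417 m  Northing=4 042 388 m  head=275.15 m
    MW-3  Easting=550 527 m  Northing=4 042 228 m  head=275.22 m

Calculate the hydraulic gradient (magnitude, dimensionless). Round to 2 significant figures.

0.0025

∂h/∂x = (275.15 − 274.95) / (550417 − 550527) = -0.001818
∂h/∂y = (275.22 − 274.95) / (4042228 − 4042388) = -0.001688
|∇h| = √(-0.001818² + -0.001688²) = 0.002481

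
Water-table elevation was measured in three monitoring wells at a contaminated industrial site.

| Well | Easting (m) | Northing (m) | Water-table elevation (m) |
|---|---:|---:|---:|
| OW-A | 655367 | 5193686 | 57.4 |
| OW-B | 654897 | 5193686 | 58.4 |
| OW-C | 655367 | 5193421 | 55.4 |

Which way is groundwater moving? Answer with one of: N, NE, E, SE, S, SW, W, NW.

∂h/∂x = (58.4 − 57.4) / (654897 − 655367) = -0.002128
∂h/∂y = (55.4 − 57.4) / (5193421 − 5193686) = +0.007547
Flow = −∇h = (+0.002128 east, -0.007547 north), which points south.

S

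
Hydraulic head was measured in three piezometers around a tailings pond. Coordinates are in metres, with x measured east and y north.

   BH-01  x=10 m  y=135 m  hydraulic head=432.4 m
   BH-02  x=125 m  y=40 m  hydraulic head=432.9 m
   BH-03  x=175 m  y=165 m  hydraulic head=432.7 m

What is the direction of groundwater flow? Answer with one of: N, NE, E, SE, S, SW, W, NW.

NW

Differences from BH-01: to BH-02 (Δx, Δy, Δh) = (115, -95, +0.5); to BH-03 = (165, 30, +0.3).
Solve a·Δx + b·Δy = Δh: det = 115·30 − 165·(-95) = 19125.
∂h/∂x = [(+0.5)·30 − (+0.3)·(-95)] / 19125 = +0.002275
∂h/∂y = [115·(+0.3) − 165·(+0.5)] / 19125 = -0.002510
Flow = −∇h = (-0.002275 east, +0.002510 north), which points northwest.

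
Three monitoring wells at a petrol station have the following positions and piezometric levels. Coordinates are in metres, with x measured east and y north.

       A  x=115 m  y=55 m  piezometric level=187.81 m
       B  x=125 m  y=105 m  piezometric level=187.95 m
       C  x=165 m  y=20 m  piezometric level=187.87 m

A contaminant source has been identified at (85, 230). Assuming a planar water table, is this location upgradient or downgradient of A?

Taking A as reference: B−A = (10, 50, +0.14); C−A = (50, -35, +0.06).
Solve a·Δx + b·Δy = Δh: det = 10·(-35) − 50·50 = -2850.
∂h/∂x = [(+0.14)·(-35) − (+0.06)·50] / -2850 = +0.002772
∂h/∂y = [10·(+0.06) − 50·(+0.14)] / -2850 = +0.002246
Head at (85, 230) = 187.81 + (+0.002772)·(-30) + (+0.002246)·(175) = 188.12 m.
That is higher than the 187.81 m at A, so the point is upgradient.

upgradient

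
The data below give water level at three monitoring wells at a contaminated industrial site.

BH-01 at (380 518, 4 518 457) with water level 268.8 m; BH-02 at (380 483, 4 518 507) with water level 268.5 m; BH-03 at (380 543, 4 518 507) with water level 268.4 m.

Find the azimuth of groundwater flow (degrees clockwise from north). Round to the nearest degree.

013°

Three-point gradient (reference BH-01): Δ to BH-02 = (-35, 50, -0.3), Δ to BH-03 = (25, 50, -0.4).
∂h/∂x = -0.001667, ∂h/∂y = -0.007167 (det = -3000).
Flow direction (−∇h) has components (+0.001667 E, +0.007167 N).
Azimuth = atan2(E, N) = atan2(+0.001667, +0.007167) = 13.1° ≈ 013°.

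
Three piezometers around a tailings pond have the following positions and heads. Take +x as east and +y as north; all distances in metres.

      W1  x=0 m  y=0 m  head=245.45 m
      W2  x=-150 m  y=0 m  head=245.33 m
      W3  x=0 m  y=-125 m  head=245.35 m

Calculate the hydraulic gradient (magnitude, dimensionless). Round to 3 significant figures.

∂h/∂x = (245.33 − 245.45) / (-150 − 0) = +0.0008000
∂h/∂y = (245.35 − 245.45) / (-125 − 0) = +0.0008000
|∇h| = √(0.0008000² + 0.0008000²) = 0.001131

0.00113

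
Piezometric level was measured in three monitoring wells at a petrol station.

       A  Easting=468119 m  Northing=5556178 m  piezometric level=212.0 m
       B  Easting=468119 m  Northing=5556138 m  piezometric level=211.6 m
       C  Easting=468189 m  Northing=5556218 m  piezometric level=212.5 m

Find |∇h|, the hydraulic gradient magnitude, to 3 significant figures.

0.0101

With h = a·x + b·y + c and A as origin, the differences give:
  0·a + (-40)·b = -0.4
  70·a + 40·b = +0.5
Eliminate b (×40 and ×(-40), subtract): 2800·a = 4.00 → a = ∂h/∂x = +0.001429
Back-substitute: b = ∂h/∂y = +0.01000.
|∇h| = √(0.001429² + 0.01000²) = 0.0101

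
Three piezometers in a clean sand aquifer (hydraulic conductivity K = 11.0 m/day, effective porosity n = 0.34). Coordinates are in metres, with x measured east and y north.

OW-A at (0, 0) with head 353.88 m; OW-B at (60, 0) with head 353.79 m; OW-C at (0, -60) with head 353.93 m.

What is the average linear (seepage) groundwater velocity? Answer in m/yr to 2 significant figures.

∂h/∂x = (353.79 − 353.88) / (60 − 0) = -0.001500
∂h/∂y = (353.93 − 353.88) / (-60 − 0) = -0.0008333
|∇h| = √(-0.001500² + -0.0008333²) = 0.001716
Seepage velocity v = K·i/n = 11.0 × 0.001716 / 0.34 = 0.05552 m/day = 20.28 m/yr.

20 m/yr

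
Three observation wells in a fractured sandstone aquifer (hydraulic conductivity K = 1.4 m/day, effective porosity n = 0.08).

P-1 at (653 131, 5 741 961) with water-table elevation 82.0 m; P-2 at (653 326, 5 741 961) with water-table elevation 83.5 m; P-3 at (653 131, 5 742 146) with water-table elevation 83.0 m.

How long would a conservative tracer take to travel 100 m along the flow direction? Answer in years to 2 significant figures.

1.7 years

∂h/∂x = (83.5 − 82.0) / (653326 − 653131) = +0.007692
∂h/∂y = (83.0 − 82.0) / (5742146 − 5741961) = +0.005405
|∇h| = √(0.007692² + 0.005405²) = 0.009401
Seepage velocity v = K·i/n = 1.4 × 0.009401 / 0.08 = 0.1645 m/day.
t = 100 / 0.1645 = 607.9 days = 1.66 years.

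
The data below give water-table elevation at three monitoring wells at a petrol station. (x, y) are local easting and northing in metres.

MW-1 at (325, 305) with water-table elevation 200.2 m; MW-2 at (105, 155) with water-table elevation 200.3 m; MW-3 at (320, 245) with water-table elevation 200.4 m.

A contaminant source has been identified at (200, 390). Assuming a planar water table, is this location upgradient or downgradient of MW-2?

downgradient

With h = a·x + b·y + c and MW-1 as origin, the differences give:
  (-220)·a + (-150)·b = +0.1
  (-5)·a + (-60)·b = +0.2
Eliminate b (×(-60) and ×(-150), subtract): 12450·a = 24.00 → a = ∂h/∂x = +0.001928
Back-substitute: b = ∂h/∂y = -0.003494.
Head at (200, 390) = 200.2 + (+0.001928)·(-125) + (-0.003494)·(85) = 199.66 m.
That is lower than the 200.3 m at MW-2, so the point is downgradient.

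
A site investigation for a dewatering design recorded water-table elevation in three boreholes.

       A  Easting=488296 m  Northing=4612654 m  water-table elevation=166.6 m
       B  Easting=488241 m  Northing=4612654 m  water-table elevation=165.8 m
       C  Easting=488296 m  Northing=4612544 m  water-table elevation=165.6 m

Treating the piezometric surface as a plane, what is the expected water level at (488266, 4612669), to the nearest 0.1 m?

166.3 m

∂h/∂x = (165.8 − 166.6) / (488241 − 488296) = +0.01455
∂h/∂y = (165.6 − 166.6) / (4612544 − 4612654) = +0.009091
h(488266, 4612669) = 166.6 + (+0.01455)·(-30) + (+0.009091)·(15) = 166.6 -0.436 +0.136 = 166.300 m.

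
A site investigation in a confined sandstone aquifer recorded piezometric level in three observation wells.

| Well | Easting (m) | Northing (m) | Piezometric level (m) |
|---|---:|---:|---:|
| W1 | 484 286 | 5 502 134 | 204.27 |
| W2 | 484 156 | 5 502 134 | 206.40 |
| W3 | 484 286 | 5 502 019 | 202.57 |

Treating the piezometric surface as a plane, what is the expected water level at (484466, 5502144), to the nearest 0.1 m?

201.5 m

∂h/∂x = (206.40 − 204.27) / (484156 − 484286) = -0.01638
∂h/∂y = (202.57 − 204.27) / (5502019 − 5502134) = +0.01478
h(484466, 5502144) = 204.27 + (-0.01638)·(180) + (+0.01478)·(10) = 204.27 -2.949 +0.148 = 201.469 m.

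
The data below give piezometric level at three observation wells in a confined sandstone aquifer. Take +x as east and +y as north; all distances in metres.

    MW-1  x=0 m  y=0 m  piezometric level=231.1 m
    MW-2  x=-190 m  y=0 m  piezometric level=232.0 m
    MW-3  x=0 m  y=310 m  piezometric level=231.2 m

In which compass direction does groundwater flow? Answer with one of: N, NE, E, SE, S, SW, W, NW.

E

∂h/∂x = (232.0 − 231.1) / (-190 − 0) = -0.004737
∂h/∂y = (231.2 − 231.1) / (310 − 0) = +0.0003226
Flow = −∇h = (+0.004737 east, -0.0003226 north), which points east.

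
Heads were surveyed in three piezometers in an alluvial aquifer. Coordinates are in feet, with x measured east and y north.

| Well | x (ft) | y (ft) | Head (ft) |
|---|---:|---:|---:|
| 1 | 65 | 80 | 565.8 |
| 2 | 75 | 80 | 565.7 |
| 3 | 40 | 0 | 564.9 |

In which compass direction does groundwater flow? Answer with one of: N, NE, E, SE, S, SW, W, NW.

SE

With h = a·x + b·y + c and 1 as origin, the differences give:
  10·a + 0·b = -0.1
  (-25)·a + (-80)·b = -0.9
Eliminate b (×(-80) and ×0, subtract): -800·a = 8.00 → a = ∂h/∂x = -0.010000
Back-substitute: b = ∂h/∂y = +0.01437.
Flow = −∇h = (+0.010000 east, -0.01437 north), which points southeast.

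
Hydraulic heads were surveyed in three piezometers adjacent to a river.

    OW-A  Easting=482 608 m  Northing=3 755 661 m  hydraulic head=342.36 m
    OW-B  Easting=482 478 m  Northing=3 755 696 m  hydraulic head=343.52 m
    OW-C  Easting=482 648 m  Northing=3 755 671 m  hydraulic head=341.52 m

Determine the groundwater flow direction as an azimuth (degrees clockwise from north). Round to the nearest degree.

033°

With h = a·x + b·y + c and OW-A as origin, the differences give:
  (-130)·a + 35·b = +1.16
  40·a + 10·b = -0.84
Eliminate b (×10 and ×35, subtract): -2700·a = 41.000 → a = ∂h/∂x = -0.01519
Back-substitute: b = ∂h/∂y = -0.02326.
Flow direction (−∇h) has components (+0.01519 E, +0.02326 N).
Azimuth = atan2(E, N) = atan2(+0.01519, +0.02326) = 33.1° ≈ 033°.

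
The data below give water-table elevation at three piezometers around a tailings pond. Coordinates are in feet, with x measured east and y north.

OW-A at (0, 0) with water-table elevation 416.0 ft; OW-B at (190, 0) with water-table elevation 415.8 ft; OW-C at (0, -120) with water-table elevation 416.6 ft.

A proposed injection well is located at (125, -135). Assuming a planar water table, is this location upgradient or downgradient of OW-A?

upgradient

∂h/∂x = (415.8 − 416.0) / (190 − 0) = -0.001053
∂h/∂y = (416.6 − 416.0) / (-120 − 0) = -0.005000
Head at (125, -135) = 416.0 + (-0.001053)·(125) + (-0.005000)·(-135) = 416.54 ft.
That is higher than the 416.0 ft at OW-A, so the point is upgradient.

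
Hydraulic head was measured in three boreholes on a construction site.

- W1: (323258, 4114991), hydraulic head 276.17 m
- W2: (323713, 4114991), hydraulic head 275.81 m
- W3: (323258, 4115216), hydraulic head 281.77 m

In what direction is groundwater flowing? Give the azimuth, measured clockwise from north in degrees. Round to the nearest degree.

∂h/∂x = (275.81 − 276.17) / (323713 − 323258) = -0.0007912
∂h/∂y = (281.77 − 276.17) / (4115216 − 4114991) = +0.02489
Flow direction (−∇h) has components (+0.0007912 E, -0.02489 N).
Azimuth = atan2(E, N) = atan2(+0.0007912, -0.02489) = 178.2° ≈ 178°.

178°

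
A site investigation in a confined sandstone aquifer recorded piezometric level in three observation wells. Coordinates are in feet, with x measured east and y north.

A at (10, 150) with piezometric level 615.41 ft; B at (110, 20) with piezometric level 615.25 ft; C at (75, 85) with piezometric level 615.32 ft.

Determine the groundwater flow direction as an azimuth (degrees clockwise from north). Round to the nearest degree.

Taking A as reference: B−A = (100, -130, -0.16); C−A = (65, -65, -0.09).
Determinant of the coordinate differences = 100·(-65) − 65·(-130) = 1950.
∂h/∂x = [(-0.16)·(-65) − (-0.09)·(-130)] / 1950 = -0.0006667
∂h/∂y = [100·(-0.09) − 65·(-0.16)] / 1950 = +0.0007179
Flow direction (−∇h) has components (+0.0006667 E, -0.0007179 N).
Azimuth = atan2(E, N) = atan2(+0.0006667, -0.0007179) = 137.1° ≈ 137°.

137°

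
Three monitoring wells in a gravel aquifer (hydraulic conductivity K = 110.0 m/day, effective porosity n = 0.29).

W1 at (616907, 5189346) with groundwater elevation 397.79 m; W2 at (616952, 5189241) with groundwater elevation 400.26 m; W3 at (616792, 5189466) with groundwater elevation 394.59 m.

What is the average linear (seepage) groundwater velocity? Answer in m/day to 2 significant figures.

Three-point gradient (reference W1): Δ to W2 = (45, -105, +2.47), Δ to W3 = (-115, 120, -3.20).
∂h/∂x = +0.005933, ∂h/∂y = -0.02098 (det = -6675).
|∇h| = √(0.005933² + -0.02098²) = 0.0218
Seepage velocity v = K·i/n = 110.0 × 0.0218 / 0.29 = 8.269 m/day.

8.3 m/day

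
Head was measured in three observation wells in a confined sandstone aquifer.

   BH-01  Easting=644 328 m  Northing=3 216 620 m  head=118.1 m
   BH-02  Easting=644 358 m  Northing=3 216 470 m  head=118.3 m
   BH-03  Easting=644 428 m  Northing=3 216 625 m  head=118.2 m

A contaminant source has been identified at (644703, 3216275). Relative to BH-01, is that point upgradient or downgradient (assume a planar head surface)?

Differences from BH-01: to BH-02 (Δx, Δy, Δh) = (30, -150, +0.2); to BH-03 = (100, 5, +0.1).
Solve a·Δx + b·Δy = Δh: det = 30·5 − 100·(-150) = 15150.
∂h/∂x = [(+0.2)·5 − (+0.1)·(-150)] / 15150 = +0.001056
∂h/∂y = [30·(+0.1) − 100·(+0.2)] / 15150 = -0.001122
Head at (644703, 3216275) = 118.1 + (+0.001056)·(375) + (-0.001122)·(-345) = 118.88 m.
That is higher than the 118.1 m at BH-01, so the point is upgradient.

upgradient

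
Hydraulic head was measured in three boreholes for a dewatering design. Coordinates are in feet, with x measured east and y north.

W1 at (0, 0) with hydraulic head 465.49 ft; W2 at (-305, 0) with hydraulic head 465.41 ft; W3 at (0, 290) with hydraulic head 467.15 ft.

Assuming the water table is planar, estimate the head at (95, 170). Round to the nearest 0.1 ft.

∂h/∂x = (465.41 − 465.49) / (-305 − 0) = +0.0002623
∂h/∂y = (467.15 − 465.49) / (290 − 0) = +0.005724
h(95, 170) = 465.49 + (+0.0002623)·(95) + (+0.005724)·(170) = 465.49 +0.025 +0.973 = 466.488 ft.

466.5 ft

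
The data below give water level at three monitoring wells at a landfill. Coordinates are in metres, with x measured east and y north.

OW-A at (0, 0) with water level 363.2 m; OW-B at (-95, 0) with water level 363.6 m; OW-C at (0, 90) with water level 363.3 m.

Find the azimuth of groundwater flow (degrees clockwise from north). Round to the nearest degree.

105°

∂h/∂x = (363.6 − 363.2) / (-95 − 0) = -0.004211
∂h/∂y = (363.3 − 363.2) / (90 − 0) = +0.001111
Flow direction (−∇h) has components (+0.004211 E, -0.001111 N).
Azimuth = atan2(E, N) = atan2(+0.004211, -0.001111) = 104.8° ≈ 105°.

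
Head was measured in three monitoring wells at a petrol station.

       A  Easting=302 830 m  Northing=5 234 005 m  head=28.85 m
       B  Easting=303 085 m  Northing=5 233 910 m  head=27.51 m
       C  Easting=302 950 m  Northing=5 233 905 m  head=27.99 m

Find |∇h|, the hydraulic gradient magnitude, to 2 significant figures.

0.0056

Three-point gradient (reference A): Δ to B = (255, -95, -1.34), Δ to C = (120, -100, -0.86).
∂h/∂x = -0.003709, ∂h/∂y = +0.004149 (det = -14100).
|∇h| = √(-0.003709² + 0.004149²) = 0.005565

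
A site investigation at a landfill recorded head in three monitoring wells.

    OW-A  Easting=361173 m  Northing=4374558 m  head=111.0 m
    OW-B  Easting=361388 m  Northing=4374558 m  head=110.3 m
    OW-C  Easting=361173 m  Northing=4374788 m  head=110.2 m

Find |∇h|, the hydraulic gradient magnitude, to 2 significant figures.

∂h/∂x = (110.3 − 111.0) / (361388 − 361173) = -0.003256
∂h/∂y = (110.2 − 111.0) / (4374788 − 4374558) = -0.003478
|∇h| = √(-0.003256² + -0.003478²) = 0.004764

0.0048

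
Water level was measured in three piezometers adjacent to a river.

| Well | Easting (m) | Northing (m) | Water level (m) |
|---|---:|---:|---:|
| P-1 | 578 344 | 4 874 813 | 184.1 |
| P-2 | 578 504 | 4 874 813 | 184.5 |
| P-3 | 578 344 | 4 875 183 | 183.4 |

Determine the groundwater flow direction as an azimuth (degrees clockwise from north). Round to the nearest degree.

∂h/∂x = (184.5 − 184.1) / (578504 − 578344) = +0.002500
∂h/∂y = (183.4 − 184.1) / (4875183 − 4874813) = -0.001892
Flow direction (−∇h) has components (-0.002500 E, +0.001892 N).
Azimuth = atan2(E, N) = atan2(-0.002500, +0.001892) = 307.1° ≈ 307°.

307°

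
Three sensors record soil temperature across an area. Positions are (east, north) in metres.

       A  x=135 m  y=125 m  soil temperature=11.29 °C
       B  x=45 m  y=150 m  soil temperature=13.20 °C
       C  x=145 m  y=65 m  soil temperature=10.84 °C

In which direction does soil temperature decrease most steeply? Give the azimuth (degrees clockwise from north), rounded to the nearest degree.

Taking A as reference: B−A = (-90, 25, +1.91); C−A = (10, -60, -0.45).
Determinant of the coordinate differences = (-90)·(-60) − 10·25 = 5150.
∂T/∂x = [(+1.91)·(-60) − (-0.45)·25] / 5150 = -0.02007
∂T/∂y = [(-90)·(-0.45) − 10·(+1.91)] / 5150 = +0.004155
Steepest decrease is along −∇f: components (+0.02007 E, -0.004155 N).
Azimuth = atan2(+0.02007, -0.004155) = 101.7° ≈ 102°.

102°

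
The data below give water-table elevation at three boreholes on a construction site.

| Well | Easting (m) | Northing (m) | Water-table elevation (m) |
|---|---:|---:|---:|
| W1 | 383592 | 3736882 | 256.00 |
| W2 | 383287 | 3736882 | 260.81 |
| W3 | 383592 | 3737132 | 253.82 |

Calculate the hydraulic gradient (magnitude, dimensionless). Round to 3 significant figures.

0.0180

∂h/∂x = (260.81 − 256.00) / (383287 − 383592) = -0.01577
∂h/∂y = (253.82 − 256.00) / (3737132 − 3736882) = -0.008720
|∇h| = √(-0.01577² + -0.008720²) = 0.01802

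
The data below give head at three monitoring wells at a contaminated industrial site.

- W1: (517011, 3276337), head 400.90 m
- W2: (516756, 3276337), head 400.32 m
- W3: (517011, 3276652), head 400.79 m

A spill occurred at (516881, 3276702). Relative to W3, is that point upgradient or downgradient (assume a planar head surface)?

downgradient

∂h/∂x = (400.32 − 400.90) / (516756 − 517011) = +0.002275
∂h/∂y = (400.79 − 400.90) / (3276652 − 3276337) = -0.0003492
Head at (516881, 3276702) = 400.90 + (+0.002275)·(-130) + (-0.0003492)·(365) = 400.48 m.
That is lower than the 400.79 m at W3, so the point is downgradient.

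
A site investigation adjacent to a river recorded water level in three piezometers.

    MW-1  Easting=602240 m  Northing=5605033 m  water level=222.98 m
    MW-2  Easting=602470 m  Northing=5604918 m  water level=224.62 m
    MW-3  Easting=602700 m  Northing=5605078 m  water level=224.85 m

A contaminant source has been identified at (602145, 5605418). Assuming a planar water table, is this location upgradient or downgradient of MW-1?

With h = a·x + b·y + c and MW-1 as origin, the differences give:
  230·a + (-115)·b = +1.64
  460·a + 45·b = +1.87
Eliminate b (×45 and ×(-115), subtract): 63250·a = 288.850 → a = ∂h/∂x = +0.004567
Back-substitute: b = ∂h/∂y = -0.005127.
Head at (602145, 5605418) = 222.98 + (+0.004567)·(-95) + (-0.005127)·(385) = 220.57 m.
That is lower than the 222.98 m at MW-1, so the point is downgradient.

downgradient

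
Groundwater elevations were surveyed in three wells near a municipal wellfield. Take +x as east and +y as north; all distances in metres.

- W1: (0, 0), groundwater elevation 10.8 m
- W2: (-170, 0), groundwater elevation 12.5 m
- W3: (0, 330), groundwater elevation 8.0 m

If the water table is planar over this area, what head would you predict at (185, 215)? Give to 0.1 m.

7.1 m

∂h/∂x = (12.5 − 10.8) / (-170 − 0) = -0.01000
∂h/∂y = (8.0 − 10.8) / (330 − 0) = -0.008485
h(185, 215) = 10.8 + (-0.01000)·(185) + (-0.008485)·(215) = 10.8 -1.850 -1.824 = 7.126 m.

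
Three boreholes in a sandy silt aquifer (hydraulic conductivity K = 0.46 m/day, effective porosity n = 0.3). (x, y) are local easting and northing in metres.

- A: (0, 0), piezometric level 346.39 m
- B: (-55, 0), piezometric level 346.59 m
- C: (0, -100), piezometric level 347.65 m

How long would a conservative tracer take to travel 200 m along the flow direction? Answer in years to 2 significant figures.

27 years

∂h/∂x = (346.59 − 346.39) / (-55 − 0) = -0.003636
∂h/∂y = (347.65 − 346.39) / (-100 − 0) = -0.01260
|∇h| = √(-0.003636² + -0.01260²) = 0.01311
Seepage velocity v = K·i/n = 0.46 × 0.01311 / 0.3 = 0.0201 m/day.
t = 200 / 0.0201 = 9950 days = 27.2 years.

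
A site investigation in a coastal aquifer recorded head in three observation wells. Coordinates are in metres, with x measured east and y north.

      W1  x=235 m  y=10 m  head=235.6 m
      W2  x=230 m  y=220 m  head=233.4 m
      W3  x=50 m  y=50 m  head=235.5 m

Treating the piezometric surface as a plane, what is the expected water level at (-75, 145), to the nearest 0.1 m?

Differences from W1: to W2 (Δx, Δy, Δh) = (-5, 210, -2.2); to W3 = (-185, 40, -0.1).
Determinant of the coordinate differences = (-5)·40 − (-185)·210 = 38650.
∂h/∂x = [(-2.2)·40 − (-0.1)·210] / 38650 = -0.001734
∂h/∂y = [(-5)·(-0.1) − (-185)·(-2.2)] / 38650 = -0.01052
h(-75, 145) = 235.6 + (-0.001734)·(-310) + (-0.01052)·(135) = 235.6 +0.537 -1.420 = 234.718 m.

234.7 m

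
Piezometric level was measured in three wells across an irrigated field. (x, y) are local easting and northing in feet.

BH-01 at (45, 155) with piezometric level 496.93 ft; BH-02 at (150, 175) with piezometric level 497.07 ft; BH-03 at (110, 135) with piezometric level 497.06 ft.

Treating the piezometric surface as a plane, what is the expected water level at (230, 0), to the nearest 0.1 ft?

Taking BH-01 as reference: BH-02−BH-01 = (105, 20, +0.14); BH-03−BH-01 = (65, -20, +0.13).
Determinant of the coordinate differences = 105·(-20) − 65·20 = -3400.
∂h/∂x = [(+0.14)·(-20) − (+0.13)·20] / -3400 = +0.001588
∂h/∂y = [105·(+0.13) − 65·(+0.14)] / -3400 = -0.001338
h(230, 0) = 496.93 + (+0.001588)·(185) + (-0.001338)·(-155) = 496.93 +0.294 +0.207 = 497.431 ft.

497.4 ft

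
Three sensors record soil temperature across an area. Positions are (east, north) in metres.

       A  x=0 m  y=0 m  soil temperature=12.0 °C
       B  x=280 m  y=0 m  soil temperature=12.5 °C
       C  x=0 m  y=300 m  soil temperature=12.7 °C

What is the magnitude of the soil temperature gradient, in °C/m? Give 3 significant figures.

∂T/∂x = (12.5 − 12.0) / (280 − 0) = +0.001786
∂T/∂y = (12.7 − 12.0) / (300 − 0) = +0.002333
|∇f| = √(0.001786² + 0.002333²) = 0.002938 °C/m

0.00294 °C/m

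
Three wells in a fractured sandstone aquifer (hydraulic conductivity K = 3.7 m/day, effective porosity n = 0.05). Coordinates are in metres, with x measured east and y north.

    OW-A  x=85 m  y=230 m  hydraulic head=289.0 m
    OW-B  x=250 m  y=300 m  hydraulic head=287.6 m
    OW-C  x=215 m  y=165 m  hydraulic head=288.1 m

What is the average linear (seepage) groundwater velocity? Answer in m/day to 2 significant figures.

0.59 m/day

Differences from OW-A: to OW-B (Δx, Δy, Δh) = (165, 70, -1.4); to OW-C = (130, -65, -0.9).
Determinant of the coordinate differences = 165·(-65) − 130·70 = -19825.
∂h/∂x = [(-1.4)·(-65) − (-0.9)·70] / -19825 = -0.007768
∂h/∂y = [165·(-0.9) − 130·(-1.4)] / -19825 = -0.001690
|∇h| = √(-0.007768² + -0.001690²) = 0.00795
Seepage velocity v = K·i/n = 3.7 × 0.00795 / 0.05 = 0.5883 m/day.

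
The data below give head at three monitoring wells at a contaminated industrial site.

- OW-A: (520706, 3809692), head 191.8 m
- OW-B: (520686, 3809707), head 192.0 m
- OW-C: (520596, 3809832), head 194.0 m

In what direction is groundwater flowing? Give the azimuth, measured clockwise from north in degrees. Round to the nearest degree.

Three-point gradient (reference OW-A): Δ to OW-B = (-20, 15, +0.2), Δ to OW-C = (-110, 140, +2.2).
∂h/∂x = +0.004348, ∂h/∂y = +0.01913 (det = -1150).
Flow direction (−∇h) has components (-0.004348 E, -0.01913 N).
Azimuth = atan2(E, N) = atan2(-0.004348, -0.01913) = 192.8° ≈ 193°.

193°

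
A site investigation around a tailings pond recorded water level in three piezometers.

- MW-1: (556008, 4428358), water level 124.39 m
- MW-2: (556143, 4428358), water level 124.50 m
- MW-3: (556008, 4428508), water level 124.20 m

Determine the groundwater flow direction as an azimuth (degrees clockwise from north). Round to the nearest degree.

∂h/∂x = (124.50 − 124.39) / (556143 − 556008) = +0.0008148
∂h/∂y = (124.20 − 124.39) / (4428508 − 4428358) = -0.001267
Flow direction (−∇h) has components (-0.0008148 E, +0.001267 N).
Azimuth = atan2(E, N) = atan2(-0.0008148, +0.001267) = 327.2° ≈ 327°.

327°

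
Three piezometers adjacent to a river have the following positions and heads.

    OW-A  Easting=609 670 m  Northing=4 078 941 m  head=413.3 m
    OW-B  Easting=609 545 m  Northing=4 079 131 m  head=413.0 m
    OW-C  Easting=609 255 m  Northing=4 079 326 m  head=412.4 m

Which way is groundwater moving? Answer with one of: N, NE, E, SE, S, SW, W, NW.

W

With h = a·x + b·y + c and OW-A as origin, the differences give:
  (-125)·a + 190·b = -0.3
  (-415)·a + 385·b = -0.9
Eliminate b (×385 and ×190, subtract): 30725·a = 55.50 → a = ∂h/∂x = +0.001806
Back-substitute: b = ∂h/∂y = -0.0003906.
Flow = −∇h = (-0.001806 east, +0.0003906 north), which points west.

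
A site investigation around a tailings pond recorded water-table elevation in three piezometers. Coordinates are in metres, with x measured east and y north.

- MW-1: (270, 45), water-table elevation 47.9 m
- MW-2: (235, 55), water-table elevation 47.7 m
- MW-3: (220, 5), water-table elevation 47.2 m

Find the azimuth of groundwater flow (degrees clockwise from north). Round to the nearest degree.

With h = a·x + b·y + c and MW-1 as origin, the differences give:
  (-35)·a + 10·b = -0.2
  (-50)·a + (-40)·b = -0.7
Eliminate b (×(-40) and ×10, subtract): 1900·a = 15.00 → a = ∂h/∂x = +0.007895
Back-substitute: b = ∂h/∂y = +0.007632.
Flow direction (−∇h) has components (-0.007895 E, -0.007632 N).
Azimuth = atan2(E, N) = atan2(-0.007895, -0.007632) = 226.0° ≈ 226°.

226°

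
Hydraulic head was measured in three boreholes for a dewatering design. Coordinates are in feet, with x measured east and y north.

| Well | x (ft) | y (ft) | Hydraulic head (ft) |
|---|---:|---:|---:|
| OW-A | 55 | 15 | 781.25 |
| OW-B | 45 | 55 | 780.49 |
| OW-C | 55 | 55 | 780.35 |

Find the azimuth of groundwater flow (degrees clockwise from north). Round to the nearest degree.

Taking OW-A as reference: OW-B−OW-A = (-10, 40, -0.76); OW-C−OW-A = (0, 40, -0.90).
Solve a·Δx + b·Δy = Δh: det = (-10)·40 − 0·40 = -400.
∂h/∂x = [(-0.76)·40 − (-0.90)·40] / -400 = -0.01400
∂h/∂y = [(-10)·(-0.90) − 0·(-0.76)] / -400 = -0.02250
Flow direction (−∇h) has components (+0.01400 E, +0.02250 N).
Azimuth = atan2(E, N) = atan2(+0.01400, +0.02250) = 31.9° ≈ 032°.

032°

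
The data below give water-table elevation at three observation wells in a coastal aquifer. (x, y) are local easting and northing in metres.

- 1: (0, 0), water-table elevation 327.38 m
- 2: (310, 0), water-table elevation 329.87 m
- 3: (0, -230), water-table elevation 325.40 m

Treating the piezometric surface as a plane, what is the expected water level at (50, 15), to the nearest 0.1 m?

327.9 m

∂h/∂x = (329.87 − 327.38) / (310 − 0) = +0.008032
∂h/∂y = (325.40 − 327.38) / (-230 − 0) = +0.008609
h(50, 15) = 327.38 + (+0.008032)·(50) + (+0.008609)·(15) = 327.38 +0.402 +0.129 = 327.911 m.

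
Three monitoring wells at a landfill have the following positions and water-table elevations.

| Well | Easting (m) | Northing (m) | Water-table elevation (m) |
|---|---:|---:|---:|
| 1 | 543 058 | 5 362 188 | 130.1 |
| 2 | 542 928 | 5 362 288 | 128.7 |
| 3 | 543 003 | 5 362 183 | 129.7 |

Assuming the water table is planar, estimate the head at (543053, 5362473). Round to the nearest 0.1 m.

Taking 1 as reference: 2−1 = (-130, 100, -1.4); 3−1 = (-55, -5, -0.4).
Determinant of the coordinate differences = (-130)·(-5) − (-55)·100 = 6150.
∂h/∂x = [(-1.4)·(-5) − (-0.4)·100] / 6150 = +0.007642
∂h/∂y = [(-130)·(-0.4) − (-55)·(-1.4)] / 6150 = -0.004065
h(543053, 5362473) = 130.1 + (+0.007642)·(-5) + (-0.004065)·(285) = 130.1 -0.038 -1.159 = 128.903 m.

128.9 m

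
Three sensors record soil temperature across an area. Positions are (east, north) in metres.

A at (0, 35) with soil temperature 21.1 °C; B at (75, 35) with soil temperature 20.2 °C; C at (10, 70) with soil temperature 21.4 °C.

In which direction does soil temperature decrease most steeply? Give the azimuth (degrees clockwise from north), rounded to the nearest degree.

With T = a·x + b·y + c and A as origin, the differences give:
  75·a + 0·b = -0.9
  10·a + 35·b = +0.3
Eliminate b (×35 and ×0, subtract): 2625·a = -31.50 → a = ∂T/∂x = -0.01200
Back-substitute: b = ∂T/∂y = +0.01200.
Steepest decrease is along −∇f: components (+0.01200 E, -0.01200 N).
Azimuth = atan2(+0.01200, -0.01200) = 135.0° ≈ 135°.

135°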